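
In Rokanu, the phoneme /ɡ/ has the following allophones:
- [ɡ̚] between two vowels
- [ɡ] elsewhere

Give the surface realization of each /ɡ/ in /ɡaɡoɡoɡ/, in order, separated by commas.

[ɡ], [ɡ̚], [ɡ̚], [ɡ]

Occurrence 1 (position 1): no conditioning environment matches → elsewhere allophone [ɡ].
Occurrence 2 (position 3): between two vowels → [ɡ̚].
Occurrence 3 (position 5): between two vowels → [ɡ̚].
Occurrence 4 (position 7): no conditioning environment matches → elsewhere allophone [ɡ].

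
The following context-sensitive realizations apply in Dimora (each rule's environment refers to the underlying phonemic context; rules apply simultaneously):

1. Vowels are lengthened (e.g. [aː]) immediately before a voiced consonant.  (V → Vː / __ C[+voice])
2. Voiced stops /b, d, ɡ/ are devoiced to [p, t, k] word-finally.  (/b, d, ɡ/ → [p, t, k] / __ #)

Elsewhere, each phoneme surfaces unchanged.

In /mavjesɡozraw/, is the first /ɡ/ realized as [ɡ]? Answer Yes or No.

/ɡ/ (between /s/ and /o/) is in the target of rule 2 but the environment (word-finally) is not met → [ɡ].
The actual realization is [ɡ], which matches [ɡ].

Yes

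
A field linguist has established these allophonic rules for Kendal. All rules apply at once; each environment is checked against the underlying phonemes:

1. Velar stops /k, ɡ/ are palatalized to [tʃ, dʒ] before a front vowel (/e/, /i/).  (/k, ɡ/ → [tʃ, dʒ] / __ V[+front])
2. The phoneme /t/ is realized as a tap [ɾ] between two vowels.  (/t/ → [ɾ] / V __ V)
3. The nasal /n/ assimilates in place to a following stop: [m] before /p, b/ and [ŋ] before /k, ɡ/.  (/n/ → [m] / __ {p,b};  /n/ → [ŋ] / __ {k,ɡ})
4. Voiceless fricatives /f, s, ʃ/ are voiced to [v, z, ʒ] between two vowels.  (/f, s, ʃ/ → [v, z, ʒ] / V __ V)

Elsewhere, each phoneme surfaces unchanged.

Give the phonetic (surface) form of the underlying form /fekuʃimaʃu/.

/f/ — word-initial; rule 4 does not apply here → [f].
/k/ (between /e/ and /u/) fails the environment for rule 1, so it stays [k].
/ʃ/ meets the environment for rule 4 (between two vowels) → [ʒ].
/ʃ/ — between /a/ and /u/, between two vowels — surfaces as [ʒ] (rule 4).

[fekuʒimaʒu]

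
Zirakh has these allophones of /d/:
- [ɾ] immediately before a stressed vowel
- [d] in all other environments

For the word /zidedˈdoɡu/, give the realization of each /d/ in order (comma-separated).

Occurrence 1 (position 3): no conditioning environment matches → elsewhere allophone [d].
Occurrence 2 (position 5): no conditioning environment matches → elsewhere allophone [d].
Occurrence 3 (position 6): immediately before a stressed vowel → [ɾ].

[d], [d], [ɾ]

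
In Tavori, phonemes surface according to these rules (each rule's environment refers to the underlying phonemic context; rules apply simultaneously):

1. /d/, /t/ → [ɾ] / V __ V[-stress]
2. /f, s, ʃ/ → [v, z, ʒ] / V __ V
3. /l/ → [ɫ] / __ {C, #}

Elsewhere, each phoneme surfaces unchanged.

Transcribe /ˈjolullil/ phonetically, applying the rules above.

[ˈjoluɫliɫ]

/j/ stays [j].
/o/ (between /j/ and /l/) is unaffected → [o].
/l/ (between /o/ and /u/): rule 3 targets it, but not word-finally or immediately before a consonant → unchanged [l].
/u/ (between /l/ and /l/): no rule targets it → [u].
/l/ (between /u/ and /l/) occurs word-finally or immediately before a consonant → [ɫ] by rule 3.
/l/ (between /l/ and /i/) fails the environment for rule 3, so it stays [l].
/i/ — not in any rule's target class → [i].
/l/ (word-final): word-finally or immediately before a consonant, so rule 3 applies → [ɫ].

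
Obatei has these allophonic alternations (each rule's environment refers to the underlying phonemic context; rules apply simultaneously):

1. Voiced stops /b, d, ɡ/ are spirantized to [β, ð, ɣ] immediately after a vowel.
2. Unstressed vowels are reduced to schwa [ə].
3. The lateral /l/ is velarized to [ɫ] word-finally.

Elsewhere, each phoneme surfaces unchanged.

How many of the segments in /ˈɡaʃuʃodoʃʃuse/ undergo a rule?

6

Segments that undergo a rule: /u/ → [ə] (rule 2); /o/ → [ə] (rule 2); /d/ → [ð] (rule 1); /o/ → [ə] (rule 2); /u/ → [ə] (rule 2); /e/ → [ə] (rule 2).
All other segments surface unchanged.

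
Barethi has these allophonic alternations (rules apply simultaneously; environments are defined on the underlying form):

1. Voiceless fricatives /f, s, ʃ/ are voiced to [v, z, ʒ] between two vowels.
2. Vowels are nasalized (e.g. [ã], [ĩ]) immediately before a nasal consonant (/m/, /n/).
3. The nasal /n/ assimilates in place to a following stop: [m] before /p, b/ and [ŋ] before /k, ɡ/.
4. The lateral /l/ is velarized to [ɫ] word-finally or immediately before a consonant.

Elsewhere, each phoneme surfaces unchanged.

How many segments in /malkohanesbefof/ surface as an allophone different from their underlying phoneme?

Segments that undergo a rule: /l/ → [ɫ] (rule 4); /a/ → [ã] (rule 2); /f/ → [v] (rule 1).
All other segments surface unchanged.

3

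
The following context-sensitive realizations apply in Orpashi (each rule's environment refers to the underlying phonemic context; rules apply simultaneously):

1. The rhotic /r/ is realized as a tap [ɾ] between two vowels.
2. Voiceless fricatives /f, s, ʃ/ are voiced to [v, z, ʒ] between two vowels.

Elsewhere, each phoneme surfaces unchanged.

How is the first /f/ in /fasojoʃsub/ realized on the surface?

[f]

/f/ (word-initial): rule 2 targets it, but not between two vowels → unchanged [f].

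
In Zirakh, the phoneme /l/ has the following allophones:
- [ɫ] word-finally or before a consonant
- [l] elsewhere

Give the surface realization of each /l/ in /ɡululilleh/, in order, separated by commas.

Occurrence 1 (position 3): no conditioning environment matches → elsewhere allophone [l].
Occurrence 2 (position 5): no conditioning environment matches → elsewhere allophone [l].
Occurrence 3 (position 7): word-finally or before a consonant → [ɫ].
Occurrence 4 (position 8): no conditioning environment matches → elsewhere allophone [l].

[l], [l], [ɫ], [l]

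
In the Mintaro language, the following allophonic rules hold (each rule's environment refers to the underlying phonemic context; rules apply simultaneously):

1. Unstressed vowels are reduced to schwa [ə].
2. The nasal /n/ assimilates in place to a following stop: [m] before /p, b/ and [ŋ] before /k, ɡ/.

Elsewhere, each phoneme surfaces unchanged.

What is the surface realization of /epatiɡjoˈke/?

[əpətəɡjəˈke]

/e/ — word-initial, in an unstressed syllable — surfaces as [ə] (rule 1).
/p/ — not in any rule's target class → [p].
/a/ — between /p/ and /t/, in an unstressed syllable — surfaces as [ə] (rule 1).
/t/ (between /a/ and /i/) is unaffected → [t].
Rule 1 applies to /i/ (between /t/ and /ɡ/: in an unstressed syllable) → [ə].
/ɡ/ (between /i/ and /j/): no rule targets it → [ɡ].
/j/ — not in any rule's target class → [j].
/o/ meets the environment for rule 1 (in an unstressed syllable) → [ə].
/k/ (between /o/ and /e/) is unaffected → [k].
/e/ — word-final; rule 1 does not apply here → [e].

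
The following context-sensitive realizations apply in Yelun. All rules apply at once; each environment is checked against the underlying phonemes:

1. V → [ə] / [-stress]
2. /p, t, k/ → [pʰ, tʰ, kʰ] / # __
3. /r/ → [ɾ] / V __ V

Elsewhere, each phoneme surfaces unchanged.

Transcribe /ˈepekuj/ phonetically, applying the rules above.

/e/ — word-initial; rule 1 does not apply here → [e].
/p/ — between /e/ and /e/; rule 2 does not apply here → [p].
/e/ — between /p/ and /k/, in an unstressed syllable — surfaces as [ə] (rule 1).
/k/ — between /e/ and /u/; rule 2 does not apply here → [k].
/u/ (between /k/ and /j/): in an unstressed syllable, so rule 1 applies → [ə].
/j/ (word-final) is unaffected → [j].

[ˈepəkəj]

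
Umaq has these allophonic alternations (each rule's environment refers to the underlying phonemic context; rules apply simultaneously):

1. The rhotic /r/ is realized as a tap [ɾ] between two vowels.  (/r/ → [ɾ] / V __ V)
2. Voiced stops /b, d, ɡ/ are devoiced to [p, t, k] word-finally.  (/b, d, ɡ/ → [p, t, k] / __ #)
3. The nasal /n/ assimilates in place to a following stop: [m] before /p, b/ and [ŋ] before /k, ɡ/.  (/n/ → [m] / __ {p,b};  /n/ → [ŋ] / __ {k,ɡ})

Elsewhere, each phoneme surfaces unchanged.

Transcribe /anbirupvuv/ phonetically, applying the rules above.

[ambiɾupvuv]

/a/ stays [a].
/n/ — between /a/ and /b/, before a labial or velar stop — surfaces as [m] (rule 3).
/b/ (between /n/ and /i/) is in the target of rule 2 but the environment (word-finally) is not met → [b].
/i/ stays [i].
/r/ (between /i/ and /u/) occurs between two vowels → [ɾ] by rule 1.
/u/ — not in any rule's target class → [u].
/p/ (between /u/ and /v/) is unaffected → [p].
/v/ (between /p/ and /u/): no rule targets it → [v].
/u/ — not in any rule's target class → [u].
/v/ — not in any rule's target class → [v].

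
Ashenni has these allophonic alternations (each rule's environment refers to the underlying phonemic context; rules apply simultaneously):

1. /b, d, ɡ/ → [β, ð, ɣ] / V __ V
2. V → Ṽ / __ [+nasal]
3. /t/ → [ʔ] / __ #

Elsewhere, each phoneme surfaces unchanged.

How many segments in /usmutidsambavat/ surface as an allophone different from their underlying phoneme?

Segments that undergo a rule: /a/ → [ã] (rule 2); /t/ → [ʔ] (rule 3).
All other segments surface unchanged.

2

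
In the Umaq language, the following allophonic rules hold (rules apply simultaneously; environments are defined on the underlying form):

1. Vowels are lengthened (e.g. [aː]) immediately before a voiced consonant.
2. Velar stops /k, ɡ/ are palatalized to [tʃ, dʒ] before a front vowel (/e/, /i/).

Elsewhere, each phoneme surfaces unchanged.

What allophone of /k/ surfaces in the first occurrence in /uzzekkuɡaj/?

/k/ — between /e/ and /k/; rule 2 does not apply here → [k].

[k]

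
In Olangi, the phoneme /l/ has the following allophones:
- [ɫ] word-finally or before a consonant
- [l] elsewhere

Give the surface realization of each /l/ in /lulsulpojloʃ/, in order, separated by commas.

[l], [ɫ], [ɫ], [l]

Occurrence 1 (position 1): no conditioning environment matches → elsewhere allophone [l].
Occurrence 2 (position 3): word-finally or before a consonant → [ɫ].
Occurrence 3 (position 6): word-finally or before a consonant → [ɫ].
Occurrence 4 (position 10): no conditioning environment matches → elsewhere allophone [l].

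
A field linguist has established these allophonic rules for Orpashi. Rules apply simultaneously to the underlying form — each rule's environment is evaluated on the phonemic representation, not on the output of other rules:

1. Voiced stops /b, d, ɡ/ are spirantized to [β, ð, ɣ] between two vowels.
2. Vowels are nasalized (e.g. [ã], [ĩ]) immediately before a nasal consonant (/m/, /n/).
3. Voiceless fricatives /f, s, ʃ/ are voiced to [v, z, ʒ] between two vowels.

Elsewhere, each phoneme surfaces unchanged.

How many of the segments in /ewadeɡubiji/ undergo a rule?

3

Segments that undergo a rule: /d/ → [ð] (rule 1); /ɡ/ → [ɣ] (rule 1); /b/ → [β] (rule 1).
All other segments surface unchanged.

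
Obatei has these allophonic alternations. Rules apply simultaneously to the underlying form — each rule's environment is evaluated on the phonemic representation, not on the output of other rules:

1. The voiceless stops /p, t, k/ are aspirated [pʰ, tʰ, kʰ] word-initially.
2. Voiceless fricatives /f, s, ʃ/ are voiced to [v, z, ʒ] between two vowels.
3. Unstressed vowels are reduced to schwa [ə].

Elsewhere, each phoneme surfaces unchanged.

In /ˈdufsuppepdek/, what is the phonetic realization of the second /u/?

/u/ (between /s/ and /p/): in an unstressed syllable, so rule 3 applies → [ə].

[ə]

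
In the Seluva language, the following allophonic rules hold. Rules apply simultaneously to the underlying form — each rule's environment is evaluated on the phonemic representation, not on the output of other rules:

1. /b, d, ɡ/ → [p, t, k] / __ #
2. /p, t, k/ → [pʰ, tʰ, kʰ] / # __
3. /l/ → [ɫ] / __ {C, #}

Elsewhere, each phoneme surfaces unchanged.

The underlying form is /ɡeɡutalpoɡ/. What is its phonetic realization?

/ɡ/ (word-initial) is in the target of rule 1 but the environment (word-finally) is not met → [ɡ].
/e/ (between /ɡ/ and /ɡ/): no rule targets it → [e].
/ɡ/ (between /e/ and /u/): rule 1 targets it, but not word-finally → unchanged [ɡ].
/u/ — not in any rule's target class → [u].
/t/ — between /u/ and /a/; rule 2 does not apply here → [t].
/a/ — not in any rule's target class → [a].
Rule 3 applies to /l/ (between /a/ and /p/: word-finally or immediately before a consonant) → [ɫ].
/p/ (between /l/ and /o/) is in the target of rule 2 but the environment (word-initially) is not met → [p].
/o/ (between /p/ and /ɡ/) is unaffected → [o].
/ɡ/ (word-final) occurs word-finally → [k] by rule 1.

[ɡeɡutaɫpok]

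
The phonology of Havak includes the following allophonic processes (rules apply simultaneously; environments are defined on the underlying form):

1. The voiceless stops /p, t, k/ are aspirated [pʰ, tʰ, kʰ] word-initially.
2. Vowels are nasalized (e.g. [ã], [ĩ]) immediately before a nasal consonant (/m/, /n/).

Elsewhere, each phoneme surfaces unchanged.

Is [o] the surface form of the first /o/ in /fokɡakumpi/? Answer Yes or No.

/o/ (between /f/ and /k/): rule 2 targets it, but not before a nasal consonant → unchanged [o].
The actual realization is [o], which matches [o].

Yes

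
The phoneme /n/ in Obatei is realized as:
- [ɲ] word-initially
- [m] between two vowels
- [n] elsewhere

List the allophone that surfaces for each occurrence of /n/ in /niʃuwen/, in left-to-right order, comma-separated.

Occurrence 1 (position 1): word-initially → [ɲ].
Occurrence 2 (position 7): no conditioning environment matches → elsewhere allophone [n].

[ɲ], [n]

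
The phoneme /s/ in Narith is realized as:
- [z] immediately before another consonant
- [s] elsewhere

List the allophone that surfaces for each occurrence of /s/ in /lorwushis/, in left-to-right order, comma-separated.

Occurrence 1 (position 6): immediately before another consonant → [z].
Occurrence 2 (position 9): no conditioning environment matches → elsewhere allophone [s].

[z], [s]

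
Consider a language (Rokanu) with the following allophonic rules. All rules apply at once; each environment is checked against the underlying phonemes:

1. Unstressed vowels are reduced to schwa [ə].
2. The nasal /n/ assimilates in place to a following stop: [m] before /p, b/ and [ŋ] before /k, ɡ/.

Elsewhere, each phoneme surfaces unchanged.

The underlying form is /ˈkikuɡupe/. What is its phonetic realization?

/k/ stays [k].
/i/ — between /k/ and /k/; rule 1 does not apply here → [i].
/k/ (between /i/ and /u/) is unaffected → [k].
/u/ meets the environment for rule 1 (in an unstressed syllable) → [ə].
/ɡ/ (between /u/ and /u/): no rule targets it → [ɡ].
/u/ meets the environment for rule 1 (in an unstressed syllable) → [ə].
/p/ (between /u/ and /e/): no rule targets it → [p].
/e/ (word-final): in an unstressed syllable, so rule 1 applies → [ə].

[ˈkikəɡəpə]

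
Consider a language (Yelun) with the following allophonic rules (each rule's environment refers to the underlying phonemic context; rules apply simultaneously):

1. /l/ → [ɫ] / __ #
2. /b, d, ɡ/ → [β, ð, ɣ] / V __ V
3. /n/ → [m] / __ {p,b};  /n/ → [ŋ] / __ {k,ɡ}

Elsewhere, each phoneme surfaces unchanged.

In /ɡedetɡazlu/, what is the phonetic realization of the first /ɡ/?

/ɡ/ (word-initial): rule 2 targets it, but not between two vowels → unchanged [ɡ].

[ɡ]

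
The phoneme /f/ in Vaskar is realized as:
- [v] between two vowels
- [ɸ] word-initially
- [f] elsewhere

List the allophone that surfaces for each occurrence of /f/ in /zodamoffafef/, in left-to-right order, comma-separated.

[f], [f], [v], [f]

Occurrence 1 (position 7): no conditioning environment matches → elsewhere allophone [f].
Occurrence 2 (position 8): no conditioning environment matches → elsewhere allophone [f].
Occurrence 3 (position 10): between two vowels → [v].
Occurrence 4 (position 12): no conditioning environment matches → elsewhere allophone [f].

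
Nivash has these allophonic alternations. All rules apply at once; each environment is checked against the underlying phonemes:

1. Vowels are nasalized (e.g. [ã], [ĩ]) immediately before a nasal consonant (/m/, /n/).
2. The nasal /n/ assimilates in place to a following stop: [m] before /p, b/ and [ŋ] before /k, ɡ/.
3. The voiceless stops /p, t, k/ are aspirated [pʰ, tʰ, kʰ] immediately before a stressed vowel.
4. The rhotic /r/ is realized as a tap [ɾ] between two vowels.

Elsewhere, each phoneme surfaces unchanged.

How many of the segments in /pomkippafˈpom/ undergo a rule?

3

Segments that undergo a rule: /o/ → [õ] (rule 1); /p/ → [pʰ] (rule 3); /o/ → [õ] (rule 1).
All other segments surface unchanged.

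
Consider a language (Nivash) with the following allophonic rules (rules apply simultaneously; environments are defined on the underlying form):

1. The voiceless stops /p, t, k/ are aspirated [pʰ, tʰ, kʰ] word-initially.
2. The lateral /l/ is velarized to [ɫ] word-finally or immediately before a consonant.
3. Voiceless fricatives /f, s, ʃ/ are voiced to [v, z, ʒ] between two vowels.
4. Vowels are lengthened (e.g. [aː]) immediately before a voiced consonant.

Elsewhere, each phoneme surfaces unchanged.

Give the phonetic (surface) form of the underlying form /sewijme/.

/s/ (word-initial): rule 3 targets it, but not between two vowels → unchanged [s].
/e/ meets the environment for rule 4 (before a voiced consonant) → [eː].
/i/ — between /w/ and /j/, before a voiced consonant — surfaces as [iː] (rule 4).
/e/ — word-final; rule 4 does not apply here → [e].

[seːwiːjme]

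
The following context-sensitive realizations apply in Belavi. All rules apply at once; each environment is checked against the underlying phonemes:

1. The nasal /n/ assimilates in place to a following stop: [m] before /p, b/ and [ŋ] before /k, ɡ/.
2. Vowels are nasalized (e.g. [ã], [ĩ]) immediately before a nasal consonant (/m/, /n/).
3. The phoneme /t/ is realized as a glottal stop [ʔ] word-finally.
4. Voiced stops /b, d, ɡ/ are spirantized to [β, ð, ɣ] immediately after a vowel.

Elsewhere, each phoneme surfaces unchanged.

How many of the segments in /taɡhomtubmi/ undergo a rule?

Segments that undergo a rule: /ɡ/ → [ɣ] (rule 4); /o/ → [õ] (rule 2); /b/ → [β] (rule 4).
All other segments surface unchanged.

3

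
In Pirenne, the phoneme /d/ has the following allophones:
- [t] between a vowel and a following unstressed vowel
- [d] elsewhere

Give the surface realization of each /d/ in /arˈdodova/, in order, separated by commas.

[d], [t]

Occurrence 1 (position 3): no conditioning environment matches → elsewhere allophone [d].
Occurrence 2 (position 5): between a vowel and a following unstressed vowel → [t].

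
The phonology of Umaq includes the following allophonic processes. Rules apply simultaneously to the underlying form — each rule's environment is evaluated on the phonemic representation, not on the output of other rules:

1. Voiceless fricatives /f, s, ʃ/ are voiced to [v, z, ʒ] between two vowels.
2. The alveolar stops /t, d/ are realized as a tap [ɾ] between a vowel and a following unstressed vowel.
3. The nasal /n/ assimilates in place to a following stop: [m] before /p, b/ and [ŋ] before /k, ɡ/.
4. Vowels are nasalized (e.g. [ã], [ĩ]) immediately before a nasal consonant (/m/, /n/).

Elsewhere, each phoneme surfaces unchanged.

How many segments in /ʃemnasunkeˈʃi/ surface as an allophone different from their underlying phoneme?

Segments that undergo a rule: /e/ → [ẽ] (rule 4); /s/ → [z] (rule 1); /u/ → [ũ] (rule 4); /n/ → [ŋ] (rule 3); /ʃ/ → [ʒ] (rule 1).
All other segments surface unchanged.

5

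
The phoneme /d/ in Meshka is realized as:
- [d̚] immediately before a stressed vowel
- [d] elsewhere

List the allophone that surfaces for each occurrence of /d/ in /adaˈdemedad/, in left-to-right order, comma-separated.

[d], [d̚], [d], [d]

Occurrence 1 (position 2): no conditioning environment matches → elsewhere allophone [d].
Occurrence 2 (position 4): immediately before a stressed vowel → [d̚].
Occurrence 3 (position 8): no conditioning environment matches → elsewhere allophone [d].
Occurrence 4 (position 10): no conditioning environment matches → elsewhere allophone [d].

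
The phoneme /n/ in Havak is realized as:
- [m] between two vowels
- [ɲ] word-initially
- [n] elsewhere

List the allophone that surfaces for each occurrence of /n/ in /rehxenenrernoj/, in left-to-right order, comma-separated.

Occurrence 1 (position 6): between two vowels → [m].
Occurrence 2 (position 8): no conditioning environment matches → elsewhere allophone [n].
Occurrence 3 (position 12): no conditioning environment matches → elsewhere allophone [n].

[m], [n], [n]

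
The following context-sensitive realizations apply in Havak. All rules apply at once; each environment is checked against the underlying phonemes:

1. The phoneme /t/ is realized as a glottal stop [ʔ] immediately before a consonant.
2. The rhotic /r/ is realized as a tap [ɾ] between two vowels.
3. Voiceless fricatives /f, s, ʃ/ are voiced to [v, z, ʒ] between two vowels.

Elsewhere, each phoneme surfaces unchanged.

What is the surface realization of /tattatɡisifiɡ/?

/t/ (word-initial): rule 1 targets it, but not immediately before a consonant → unchanged [t].
Rule 1 applies to /t/ (between /a/ and /t/: immediately before a consonant) → [ʔ].
/t/ (between /t/ and /a/): rule 1 targets it, but not immediately before a consonant → unchanged [t].
/t/ (between /a/ and /ɡ/) occurs immediately before a consonant → [ʔ] by rule 1.
/s/ meets the environment for rule 3 (between two vowels) → [z].
/f/ (between /i/ and /i/) occurs between two vowels → [v] by rule 3.

[taʔtaʔɡiziviɡ]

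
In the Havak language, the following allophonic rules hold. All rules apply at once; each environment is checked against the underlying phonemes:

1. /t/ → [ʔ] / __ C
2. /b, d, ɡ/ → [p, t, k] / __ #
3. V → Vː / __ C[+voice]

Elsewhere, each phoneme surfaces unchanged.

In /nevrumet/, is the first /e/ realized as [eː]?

Yes

/e/ meets the environment for rule 3 (before a voiced consonant) → [eː].
The actual realization is [eː], which matches [eː].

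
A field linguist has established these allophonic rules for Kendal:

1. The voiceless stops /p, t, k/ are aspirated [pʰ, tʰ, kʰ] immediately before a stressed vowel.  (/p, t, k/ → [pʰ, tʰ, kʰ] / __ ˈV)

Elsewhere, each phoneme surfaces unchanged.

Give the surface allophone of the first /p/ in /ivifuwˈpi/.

Rule 1 applies to /p/ (between /w/ and /i/: immediately before a stressed vowel) → [pʰ].

[pʰ]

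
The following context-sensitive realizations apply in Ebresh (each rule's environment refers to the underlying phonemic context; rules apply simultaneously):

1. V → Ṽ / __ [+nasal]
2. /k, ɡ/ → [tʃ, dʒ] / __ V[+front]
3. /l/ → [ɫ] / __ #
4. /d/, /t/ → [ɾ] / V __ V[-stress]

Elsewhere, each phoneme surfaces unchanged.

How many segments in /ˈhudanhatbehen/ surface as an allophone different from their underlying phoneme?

Segments that undergo a rule: /d/ → [ɾ] (rule 4); /a/ → [ã] (rule 1); /e/ → [ẽ] (rule 1).
All other segments surface unchanged.

3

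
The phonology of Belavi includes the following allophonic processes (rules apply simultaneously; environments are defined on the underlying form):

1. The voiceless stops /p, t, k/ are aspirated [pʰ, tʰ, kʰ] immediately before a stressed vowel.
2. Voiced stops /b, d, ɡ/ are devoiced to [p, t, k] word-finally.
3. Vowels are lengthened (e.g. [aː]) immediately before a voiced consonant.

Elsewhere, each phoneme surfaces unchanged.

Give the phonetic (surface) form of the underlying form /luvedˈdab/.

/l/ (word-initial) is unaffected → [l].
/u/ (between /l/ and /v/) occurs before a voiced consonant → [uː] by rule 3.
/v/ (between /u/ and /e/) is unaffected → [v].
/e/ — between /v/ and /d/, before a voiced consonant — surfaces as [eː] (rule 3).
/d/ — between /e/ and /d/; rule 2 does not apply here → [d].
/d/ (between /d/ and /a/) fails the environment for rule 2, so it stays [d].
Rule 3 applies to /a/ (between /d/ and /b/: before a voiced consonant) → [aː].
Rule 2 applies to /b/ (word-final: word-finally) → [p].

[luːveːdˈdaːp]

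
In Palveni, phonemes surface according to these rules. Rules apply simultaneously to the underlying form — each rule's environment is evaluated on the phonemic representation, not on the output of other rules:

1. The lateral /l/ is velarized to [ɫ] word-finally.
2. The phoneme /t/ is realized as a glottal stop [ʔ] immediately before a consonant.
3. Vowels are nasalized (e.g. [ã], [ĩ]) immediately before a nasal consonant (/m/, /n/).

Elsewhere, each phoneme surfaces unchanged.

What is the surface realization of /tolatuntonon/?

[tolatũntõnõn]

/t/ (word-initial) fails the environment for rule 2, so it stays [t].
/o/ — between /t/ and /l/; rule 3 does not apply here → [o].
/l/ — between /o/ and /a/; rule 1 does not apply here → [l].
/a/ (between /l/ and /t/) fails the environment for rule 3, so it stays [a].
/t/ (between /a/ and /u/): rule 2 targets it, but not immediately before a consonant → unchanged [t].
/u/ (between /t/ and /n/) occurs before a nasal consonant → [ũ] by rule 3.
/t/ (between /n/ and /o/) is in the target of rule 2 but the environment (immediately before a consonant) is not met → [t].
Rule 3 applies to /o/ (between /t/ and /n/: before a nasal consonant) → [õ].
/o/ — between /n/ and /n/, before a nasal consonant — surfaces as [õ] (rule 3).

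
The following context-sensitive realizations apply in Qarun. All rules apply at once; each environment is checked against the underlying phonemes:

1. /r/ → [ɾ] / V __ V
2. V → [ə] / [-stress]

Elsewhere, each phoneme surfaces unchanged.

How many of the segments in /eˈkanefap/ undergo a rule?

3

Segments that undergo a rule: /e/ → [ə] (rule 2); /e/ → [ə] (rule 2); /a/ → [ə] (rule 2).
All other segments surface unchanged.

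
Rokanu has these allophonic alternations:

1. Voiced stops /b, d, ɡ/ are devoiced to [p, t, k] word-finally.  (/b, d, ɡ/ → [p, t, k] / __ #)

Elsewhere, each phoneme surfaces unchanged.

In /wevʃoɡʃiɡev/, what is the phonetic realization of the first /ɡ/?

/ɡ/ — between /o/ and /ʃ/; rule 1 does not apply here → [ɡ].

[ɡ]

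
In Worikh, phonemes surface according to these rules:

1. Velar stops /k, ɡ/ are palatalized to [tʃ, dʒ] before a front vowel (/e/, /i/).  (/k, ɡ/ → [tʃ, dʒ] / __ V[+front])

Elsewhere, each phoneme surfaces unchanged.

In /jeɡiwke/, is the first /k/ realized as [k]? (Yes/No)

/k/ — between /w/ and /e/, before a front vowel — surfaces as [tʃ] (rule 1).
The actual realization is [tʃ], not [k].

No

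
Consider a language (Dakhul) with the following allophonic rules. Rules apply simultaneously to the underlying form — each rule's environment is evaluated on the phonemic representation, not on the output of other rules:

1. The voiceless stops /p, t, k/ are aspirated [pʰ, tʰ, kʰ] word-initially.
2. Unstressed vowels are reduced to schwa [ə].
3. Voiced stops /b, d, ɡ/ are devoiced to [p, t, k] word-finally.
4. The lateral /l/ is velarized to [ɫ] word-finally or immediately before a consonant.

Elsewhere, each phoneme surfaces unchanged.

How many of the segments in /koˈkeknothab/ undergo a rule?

Segments that undergo a rule: /k/ → [kʰ] (rule 1); /o/ → [ə] (rule 2); /o/ → [ə] (rule 2); /a/ → [ə] (rule 2); /b/ → [p] (rule 3).
All other segments surface unchanged.

5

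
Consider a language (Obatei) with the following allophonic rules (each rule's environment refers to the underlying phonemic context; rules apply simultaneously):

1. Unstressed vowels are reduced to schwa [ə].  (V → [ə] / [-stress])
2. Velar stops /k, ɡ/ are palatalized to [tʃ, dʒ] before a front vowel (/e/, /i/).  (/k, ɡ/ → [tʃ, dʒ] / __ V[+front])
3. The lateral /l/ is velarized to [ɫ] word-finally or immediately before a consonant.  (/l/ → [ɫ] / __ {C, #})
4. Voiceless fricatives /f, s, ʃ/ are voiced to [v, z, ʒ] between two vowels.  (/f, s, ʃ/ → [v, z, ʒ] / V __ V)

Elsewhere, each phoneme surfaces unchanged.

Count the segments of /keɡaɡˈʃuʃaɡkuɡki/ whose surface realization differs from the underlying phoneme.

8

Segments that undergo a rule: /k/ → [tʃ] (rule 2); /e/ → [ə] (rule 1); /a/ → [ə] (rule 1); /ʃ/ → [ʒ] (rule 4); /a/ → [ə] (rule 1); /u/ → [ə] (rule 1); /k/ → [tʃ] (rule 2); /i/ → [ə] (rule 1).
All other segments surface unchanged.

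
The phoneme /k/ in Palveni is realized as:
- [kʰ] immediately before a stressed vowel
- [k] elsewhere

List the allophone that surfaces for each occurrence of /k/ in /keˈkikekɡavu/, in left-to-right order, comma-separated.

[k], [kʰ], [k], [k]

Occurrence 1 (position 1): no conditioning environment matches → elsewhere allophone [k].
Occurrence 2 (position 3): immediately before a stressed vowel → [kʰ].
Occurrence 3 (position 5): no conditioning environment matches → elsewhere allophone [k].
Occurrence 4 (position 7): no conditioning environment matches → elsewhere allophone [k].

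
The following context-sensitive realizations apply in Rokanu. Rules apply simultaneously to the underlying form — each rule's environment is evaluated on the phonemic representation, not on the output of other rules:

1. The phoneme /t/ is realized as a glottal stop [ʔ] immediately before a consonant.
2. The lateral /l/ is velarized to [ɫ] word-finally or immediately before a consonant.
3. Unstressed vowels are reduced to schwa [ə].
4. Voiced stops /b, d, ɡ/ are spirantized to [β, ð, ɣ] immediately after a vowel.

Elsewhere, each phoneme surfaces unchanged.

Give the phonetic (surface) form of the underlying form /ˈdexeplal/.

/d/ (word-initial): rule 4 targets it, but not immediately after a vowel → unchanged [d].
/e/ (between /d/ and /x/) is in the target of rule 3 but the environment (in an unstressed syllable) is not met → [e].
/x/ (between /e/ and /e/) is unaffected → [x].
/e/ (between /x/ and /p/): in an unstressed syllable, so rule 3 applies → [ə].
/p/ — not in any rule's target class → [p].
/l/ — between /p/ and /a/; rule 2 does not apply here → [l].
/a/ meets the environment for rule 3 (in an unstressed syllable) → [ə].
/l/ (word-final) occurs word-finally or immediately before a consonant → [ɫ] by rule 2.

[ˈdexəpləɫ]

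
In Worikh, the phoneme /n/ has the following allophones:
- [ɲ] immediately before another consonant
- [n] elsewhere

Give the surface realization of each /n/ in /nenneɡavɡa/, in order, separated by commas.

Occurrence 1 (position 1): no conditioning environment matches → elsewhere allophone [n].
Occurrence 2 (position 3): immediately before another consonant → [ɲ].
Occurrence 3 (position 4): no conditioning environment matches → elsewhere allophone [n].

[n], [ɲ], [n]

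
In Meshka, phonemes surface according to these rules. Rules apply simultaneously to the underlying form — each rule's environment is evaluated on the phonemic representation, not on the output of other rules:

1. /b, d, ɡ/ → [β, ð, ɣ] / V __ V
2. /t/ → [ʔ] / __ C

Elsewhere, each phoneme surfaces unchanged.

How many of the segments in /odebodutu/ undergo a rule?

3

Segments that undergo a rule: /d/ → [ð] (rule 1); /b/ → [β] (rule 1); /d/ → [ð] (rule 1).
All other segments surface unchanged.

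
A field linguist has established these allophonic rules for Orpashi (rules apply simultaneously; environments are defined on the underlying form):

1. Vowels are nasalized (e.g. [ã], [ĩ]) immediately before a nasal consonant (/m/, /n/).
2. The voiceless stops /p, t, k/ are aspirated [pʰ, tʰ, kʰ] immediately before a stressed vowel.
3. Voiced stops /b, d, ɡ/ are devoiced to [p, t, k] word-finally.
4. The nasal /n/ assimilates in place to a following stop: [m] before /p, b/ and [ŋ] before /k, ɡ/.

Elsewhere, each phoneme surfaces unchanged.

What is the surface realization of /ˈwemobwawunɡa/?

[ˈwẽmobwawũŋɡa]

/w/ (word-initial): no rule targets it → [w].
/e/ (between /w/ and /m/): before a nasal consonant, so rule 1 applies → [ẽ].
/m/ stays [m].
/o/ (between /m/ and /b/) is in the target of rule 1 but the environment (before a nasal consonant) is not met → [o].
/b/ — between /o/ and /w/; rule 3 does not apply here → [b].
/w/ (between /b/ and /a/): no rule targets it → [w].
/a/ (between /w/ and /w/) is in the target of rule 1 but the environment (before a nasal consonant) is not met → [a].
/w/ — not in any rule's target class → [w].
/u/ (between /w/ and /n/) occurs before a nasal consonant → [ũ] by rule 1.
/n/ meets the environment for rule 4 (before a labial or velar stop) → [ŋ].
/ɡ/ — between /n/ and /a/; rule 3 does not apply here → [ɡ].
/a/ (word-final): rule 1 targets it, but not before a nasal consonant → unchanged [a].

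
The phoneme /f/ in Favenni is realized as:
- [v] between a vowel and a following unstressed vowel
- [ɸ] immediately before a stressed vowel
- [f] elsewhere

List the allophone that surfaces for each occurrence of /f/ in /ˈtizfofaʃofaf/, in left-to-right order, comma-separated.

Occurrence 1 (position 4): no conditioning environment matches → elsewhere allophone [f].
Occurrence 2 (position 6): between a vowel and a following unstressed vowel → [v].
Occurrence 3 (position 10): between a vowel and a following unstressed vowel → [v].
Occurrence 4 (position 12): no conditioning environment matches → elsewhere allophone [f].

[f], [v], [v], [f]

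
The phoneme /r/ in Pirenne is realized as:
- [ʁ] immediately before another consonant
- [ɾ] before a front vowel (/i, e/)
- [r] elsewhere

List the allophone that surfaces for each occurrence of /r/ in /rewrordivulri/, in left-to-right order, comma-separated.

Occurrence 1 (position 1): before a front vowel (/i, e/) → [ɾ].
Occurrence 2 (position 4): no conditioning environment matches → elsewhere allophone [r].
Occurrence 3 (position 6): immediately before another consonant → [ʁ].
Occurrence 4 (position 12): before a front vowel (/i, e/) → [ɾ].

[ɾ], [r], [ʁ], [ɾ]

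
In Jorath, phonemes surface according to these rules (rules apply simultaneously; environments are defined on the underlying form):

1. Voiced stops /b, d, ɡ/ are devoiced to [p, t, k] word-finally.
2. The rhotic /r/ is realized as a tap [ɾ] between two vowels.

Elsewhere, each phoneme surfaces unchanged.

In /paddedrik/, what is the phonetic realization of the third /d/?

[d]

/d/ (between /e/ and /r/) fails the environment for rule 1, so it stays [d].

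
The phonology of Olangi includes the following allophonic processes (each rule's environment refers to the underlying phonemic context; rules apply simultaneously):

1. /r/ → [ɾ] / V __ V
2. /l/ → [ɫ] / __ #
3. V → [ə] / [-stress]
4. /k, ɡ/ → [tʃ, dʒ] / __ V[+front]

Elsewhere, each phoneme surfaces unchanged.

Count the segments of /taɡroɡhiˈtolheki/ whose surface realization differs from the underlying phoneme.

6

Segments that undergo a rule: /a/ → [ə] (rule 3); /o/ → [ə] (rule 3); /i/ → [ə] (rule 3); /e/ → [ə] (rule 3); /k/ → [tʃ] (rule 4); /i/ → [ə] (rule 3).
All other segments surface unchanged.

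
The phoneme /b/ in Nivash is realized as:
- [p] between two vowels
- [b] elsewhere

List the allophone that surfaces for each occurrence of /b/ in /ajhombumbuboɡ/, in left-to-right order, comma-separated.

Occurrence 1 (position 6): no conditioning environment matches → elsewhere allophone [b].
Occurrence 2 (position 9): no conditioning environment matches → elsewhere allophone [b].
Occurrence 3 (position 11): between two vowels → [p].

[b], [b], [p]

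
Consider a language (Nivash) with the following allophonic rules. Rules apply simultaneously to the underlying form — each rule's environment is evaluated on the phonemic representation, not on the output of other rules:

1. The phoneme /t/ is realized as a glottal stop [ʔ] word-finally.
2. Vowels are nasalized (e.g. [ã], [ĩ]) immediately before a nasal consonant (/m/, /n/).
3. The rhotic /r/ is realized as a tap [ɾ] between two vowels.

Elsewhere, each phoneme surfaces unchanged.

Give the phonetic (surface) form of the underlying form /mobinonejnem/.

[mobĩnõnejnẽm]

/o/ — between /m/ and /b/; rule 2 does not apply here → [o].
/i/ (between /b/ and /n/): before a nasal consonant, so rule 2 applies → [ĩ].
Rule 2 applies to /o/ (between /n/ and /n/: before a nasal consonant) → [õ].
/e/ (between /n/ and /j/) is in the target of rule 2 but the environment (before a nasal consonant) is not met → [e].
Rule 2 applies to /e/ (between /n/ and /m/: before a nasal consonant) → [ẽ].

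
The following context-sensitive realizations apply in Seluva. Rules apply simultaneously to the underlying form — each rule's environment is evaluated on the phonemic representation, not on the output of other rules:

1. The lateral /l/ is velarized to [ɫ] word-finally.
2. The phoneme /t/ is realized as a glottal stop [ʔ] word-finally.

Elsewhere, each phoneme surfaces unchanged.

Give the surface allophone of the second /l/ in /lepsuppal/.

[ɫ]

/l/ (word-final) occurs word-finally → [ɫ] by rule 1.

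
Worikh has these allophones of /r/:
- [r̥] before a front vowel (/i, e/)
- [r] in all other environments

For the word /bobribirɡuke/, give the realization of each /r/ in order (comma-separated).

Occurrence 1 (position 4): before a front vowel (/i, e/) → [r̥].
Occurrence 2 (position 8): no conditioning environment matches → elsewhere allophone [r].

[r̥], [r]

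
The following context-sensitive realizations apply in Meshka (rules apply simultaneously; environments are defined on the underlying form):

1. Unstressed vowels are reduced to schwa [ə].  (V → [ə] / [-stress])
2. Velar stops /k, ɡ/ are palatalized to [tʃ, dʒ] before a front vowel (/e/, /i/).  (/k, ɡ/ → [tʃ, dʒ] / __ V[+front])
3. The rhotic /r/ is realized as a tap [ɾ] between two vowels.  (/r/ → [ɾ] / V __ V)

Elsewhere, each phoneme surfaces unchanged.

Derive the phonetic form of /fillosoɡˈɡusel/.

/f/ stays [f].
/i/ (between /f/ and /l/) occurs in an unstressed syllable → [ə] by rule 1.
/l/ (between /i/ and /l/) is unaffected → [l].
/l/ — not in any rule's target class → [l].
/o/ — between /l/ and /s/, in an unstressed syllable — surfaces as [ə] (rule 1).
/s/ stays [s].
/o/ — between /s/ and /ɡ/, in an unstressed syllable — surfaces as [ə] (rule 1).
/ɡ/ (between /o/ and /ɡ/) is in the target of rule 2 but the environment (before a front vowel) is not met → [ɡ].
/ɡ/ (between /ɡ/ and /u/): rule 2 targets it, but not before a front vowel → unchanged [ɡ].
/u/ (between /ɡ/ and /s/) fails the environment for rule 1, so it stays [u].
/s/ (between /u/ and /e/) is unaffected → [s].
/e/ (between /s/ and /l/) occurs in an unstressed syllable → [ə] by rule 1.
/l/ stays [l].

[fəlləsəɡˈɡusəl]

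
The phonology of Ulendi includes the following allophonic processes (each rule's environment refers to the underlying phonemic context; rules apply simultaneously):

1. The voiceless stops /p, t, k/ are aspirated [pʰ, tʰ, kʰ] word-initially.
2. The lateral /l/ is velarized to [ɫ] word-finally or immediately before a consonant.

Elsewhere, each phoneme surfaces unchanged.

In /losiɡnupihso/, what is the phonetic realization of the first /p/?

/p/ (between /u/ and /i/) fails the environment for rule 1, so it stays [p].

[p]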